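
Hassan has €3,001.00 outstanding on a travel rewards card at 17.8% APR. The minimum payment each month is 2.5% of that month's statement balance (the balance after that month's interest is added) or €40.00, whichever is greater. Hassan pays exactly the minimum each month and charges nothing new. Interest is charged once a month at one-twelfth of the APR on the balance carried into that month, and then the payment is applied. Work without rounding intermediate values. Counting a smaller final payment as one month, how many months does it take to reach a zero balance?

Monthly rate r = 17.8%/12 = 1.48333% = 0.0148333.
While 2.5% of the post-interest balance exceeds €40.00, each month B ← (B·(1+r))·(1 − 0.025), i.e. B shrinks by the factor (1+r)·0.975 = 0.98946.
This holds for months 1–61. Entering month 62 the balance is €1,572.63; 2.5% of the post-interest balance is now below €40.00, so the flat €40.00 minimum applies from here.
From month 62 a fixed €40.00 at rate r clears €1,572.63 in 60 more payments. Total: 61 + 60 = 121 months.

121 months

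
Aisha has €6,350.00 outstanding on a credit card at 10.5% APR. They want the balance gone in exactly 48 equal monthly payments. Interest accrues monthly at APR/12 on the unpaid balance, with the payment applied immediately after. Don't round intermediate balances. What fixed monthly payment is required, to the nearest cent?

Monthly rate r = 10.5%/12 = 0.875% = 0.00875.
Level-payment amortization: P = B₀·r / (1 − (1+r)^(−n)) = 6350.00·0.00875 / (1 − 1.00875^(−48)).
Denominator 1 − (1+r)^(−48) = 0.341751756.
P = 55.5625 / 0.341751756 ≈ 162.58.

€162.58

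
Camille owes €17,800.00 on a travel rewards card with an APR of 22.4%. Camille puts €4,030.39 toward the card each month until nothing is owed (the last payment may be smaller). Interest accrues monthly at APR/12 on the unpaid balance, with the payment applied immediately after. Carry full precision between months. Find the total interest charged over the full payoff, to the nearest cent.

Monthly rate r = 22.4%/12 = 1.86667% = 0.0186667.
Payoff takes n = ⌈−ln(1 − rB₀/P)/ln(1+r)⌉ = ⌈4.652⌉ = 5 payments; the last is €2,636.45.
Total paid = 4·€4,030.39 + €2,636.45 = €18,758.01.
Total interest = total paid − principal = €18,758.01 − €17,800.00 = €958.01.

€958.01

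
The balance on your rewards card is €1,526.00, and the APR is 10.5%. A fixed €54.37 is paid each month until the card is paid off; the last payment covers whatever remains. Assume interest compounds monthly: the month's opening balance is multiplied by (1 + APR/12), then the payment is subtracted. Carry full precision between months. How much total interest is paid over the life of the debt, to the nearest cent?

€232.81

Monthly rate r = 10.5%/12 = 0.875% = 0.00875.
Payoff takes n = ⌈−ln(1 − rB₀/P)/ln(1+r)⌉ = ⌈32.348⌉ = 33 payments; the last is €18.97.
Total paid = 32·€54.37 + €18.97 = €1,758.81.
Total interest = total paid − principal = €1,758.81 − €1,526.00 = €232.81.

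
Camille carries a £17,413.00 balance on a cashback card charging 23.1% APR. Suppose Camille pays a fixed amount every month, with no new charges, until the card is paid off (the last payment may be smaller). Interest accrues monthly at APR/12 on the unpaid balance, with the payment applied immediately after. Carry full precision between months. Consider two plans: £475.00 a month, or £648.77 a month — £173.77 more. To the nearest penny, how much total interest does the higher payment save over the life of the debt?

Monthly rate r = 23.1%/12 = 1.925% = 0.01925.
At £475.00/mo: n = ⌈−ln(1 − rB₀/P)/ln(1+r)⌉ = 65 payments (last £70.62); total interest = total paid − £17,413.00 = £13,057.62.
At £648.77/mo: 39 payments (last £86.05); total interest £7,326.31.
Interest saved = £13,057.62 − £7,326.31 = £5,731.31.

£5,731.31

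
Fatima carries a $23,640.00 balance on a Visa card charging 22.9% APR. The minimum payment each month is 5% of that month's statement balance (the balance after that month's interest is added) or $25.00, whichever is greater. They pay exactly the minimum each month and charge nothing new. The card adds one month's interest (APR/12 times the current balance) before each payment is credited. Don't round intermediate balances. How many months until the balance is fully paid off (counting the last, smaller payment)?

145 months

Monthly rate r = 22.9%/12 = 1.90833% = 0.0190833.
While 5% of the post-interest balance exceeds $25.00, each month B ← (B·(1+r))·(1 − 0.05), i.e. B shrinks by the factor (1+r)·0.95 = 0.96813.
This holds for months 1–120. Entering month 121 the balance is $484.89; 5% of the post-interest balance is now below $25.00, so the flat $25.00 minimum applies from here.
From month 121 a fixed $25.00 at rate r clears $484.89 in 25 more payments. Total: 120 + 25 = 145 months.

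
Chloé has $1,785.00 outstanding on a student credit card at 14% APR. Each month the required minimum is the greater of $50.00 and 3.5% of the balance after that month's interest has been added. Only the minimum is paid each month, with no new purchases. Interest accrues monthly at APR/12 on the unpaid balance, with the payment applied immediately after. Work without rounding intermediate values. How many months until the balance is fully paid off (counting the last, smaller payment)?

45 months

Monthly rate r = 14%/12 = 1.16667% = 0.0116667.
While 3.5% of the post-interest balance exceeds $50.00, each month B ← (B·(1+r))·(1 − 0.035), i.e. B shrinks by the factor (1+r)·0.965 = 0.97626.
This holds for months 1–10. Entering month 11 the balance is $1,403.74; 3.5% of the post-interest balance is now below $50.00, so the flat $50.00 minimum applies from here.
From month 11 a fixed $50.00 at rate r clears $1,403.74 in 35 more payments. Total: 10 + 35 = 45 months.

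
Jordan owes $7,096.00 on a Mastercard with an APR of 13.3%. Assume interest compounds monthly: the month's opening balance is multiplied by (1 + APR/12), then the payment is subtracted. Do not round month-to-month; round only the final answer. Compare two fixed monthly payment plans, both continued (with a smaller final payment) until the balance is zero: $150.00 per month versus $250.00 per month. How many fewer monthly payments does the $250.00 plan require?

33 fewer payments

Monthly rate r = 13.3%/12 = 1.10833% = 0.0110833.
At $150.00/mo: n = ⌈−ln(1 − rB₀/P)/ln(1+r)⌉ = 68 payments (last $61.47); total interest = total paid − $7,096.00 = $3,015.47.
At $250.00/mo: 35 payments (last $67.79); total interest $1,471.79.
Payments saved = 68 − 35 = 33.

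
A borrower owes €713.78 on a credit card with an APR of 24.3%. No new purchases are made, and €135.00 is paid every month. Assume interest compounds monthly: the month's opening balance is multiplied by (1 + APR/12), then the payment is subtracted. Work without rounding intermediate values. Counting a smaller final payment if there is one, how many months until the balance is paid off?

6 payments

Monthly rate r = 24.3%/12 = 2.025% = 0.02025.
Recurrence: B ← B·(1+r) − €135.00.
Month 1: interest €14.45; balance after payment €593.23.
Month 2: interest €12.01; balance after payment €470.25.
Month 3: interest €9.52; balance after payment €344.77.
Month 4: interest €6.98; balance after payment €216.75.
Month 5: interest €4.39; balance after payment €86.14.
Month 6: interest €1.74; balance after payment €0.00.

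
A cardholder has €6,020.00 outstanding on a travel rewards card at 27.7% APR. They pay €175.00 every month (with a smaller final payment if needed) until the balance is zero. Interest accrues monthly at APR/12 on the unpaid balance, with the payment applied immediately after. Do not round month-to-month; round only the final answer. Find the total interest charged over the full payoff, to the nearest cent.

€6,097.99

Monthly rate r = 27.7%/12 = 2.30833% = 0.0230833.
Payoff takes n = ⌈−ln(1 − rB₀/P)/ln(1+r)⌉ = ⌈69.244⌉ = 70 payments; the last is €42.99.
Total paid = 69·€175.00 + €42.99 = €12,117.99.
Total interest = total paid − principal = €12,117.99 − €6,020.00 = €6,097.99.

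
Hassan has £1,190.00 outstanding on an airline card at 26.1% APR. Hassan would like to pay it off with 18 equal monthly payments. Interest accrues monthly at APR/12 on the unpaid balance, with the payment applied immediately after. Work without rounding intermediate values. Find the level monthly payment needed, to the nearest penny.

£80.60

Monthly rate r = 26.1%/12 = 2.175% = 0.02175.
Level-payment amortization: P = B₀·r / (1 − (1+r)^(−n)) = 1190.00·0.02175 / (1 − 1.02175^(−18)).
Denominator 1 − (1+r)^(−18) = 0.321114762.
P = 25.8825 / 0.321114762 ≈ 80.60.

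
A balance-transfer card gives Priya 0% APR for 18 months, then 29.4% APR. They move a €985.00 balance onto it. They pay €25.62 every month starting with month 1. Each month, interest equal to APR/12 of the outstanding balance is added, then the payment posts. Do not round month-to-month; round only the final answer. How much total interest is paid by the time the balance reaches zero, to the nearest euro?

€212

Promo months 1–18 at r₀ = 0%/12 = 0; months 19+ at r₁ = 29.4%/12 = 0.0245.
After month 18 (no interest yet): B = €985.00 − 18·€25.62 = €523.84.
Then at r₁ with €25.62/mo: n₂ = −ln(1 − r₁·B/P)/ln(1+r₁) ≈ 28.71 → 29 more payments.
Total paid = 46·€25.62 + €18.37 = €1,196.89; interest = €1,196.89 − €985.00 = €211.89.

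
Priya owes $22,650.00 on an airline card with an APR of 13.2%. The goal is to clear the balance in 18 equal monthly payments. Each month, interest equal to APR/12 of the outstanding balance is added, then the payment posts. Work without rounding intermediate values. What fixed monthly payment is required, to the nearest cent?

$1,393.90

Monthly rate r = 13.2%/12 = 1.1% = 0.011.
Level-payment amortization: P = B₀·r / (1 − (1+r)^(−n)) = 22650.00·0.011 / (1 − 1.011^(−18)).
Denominator 1 − (1+r)^(−18) = 0.178742782.
P = 249.15 / 0.178742782 ≈ 1393.90.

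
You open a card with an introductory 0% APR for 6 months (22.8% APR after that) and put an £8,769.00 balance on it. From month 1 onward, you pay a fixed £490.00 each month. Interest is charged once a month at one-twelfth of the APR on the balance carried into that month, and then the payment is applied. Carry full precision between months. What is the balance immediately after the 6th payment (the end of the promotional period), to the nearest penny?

Promo months 1–6 at r₀ = 0%/12 = 0; months 7+ at r₁ = 22.8%/12 = 0.019.
After month 6 (no interest yet): B = £8,769.00 − 6·£490.00 = £5,829.00.

£5,829.00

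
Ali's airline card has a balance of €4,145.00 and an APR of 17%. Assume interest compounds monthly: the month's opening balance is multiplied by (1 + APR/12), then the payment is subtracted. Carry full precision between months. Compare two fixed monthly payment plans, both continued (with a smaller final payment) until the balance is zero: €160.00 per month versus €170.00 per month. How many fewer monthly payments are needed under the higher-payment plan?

2 fewer payments

Monthly rate r = 17%/12 = 1.41667% = 0.0141667.
At €160.00/mo: n = ⌈−ln(1 − rB₀/P)/ln(1+r)⌉ = 33 payments (last €81.50); total interest = total paid − €4,145.00 = €1,056.50.
At €170.00/mo: 31 payments (last €21.14); total interest €976.14.
Payments saved = 33 − 31 = 2.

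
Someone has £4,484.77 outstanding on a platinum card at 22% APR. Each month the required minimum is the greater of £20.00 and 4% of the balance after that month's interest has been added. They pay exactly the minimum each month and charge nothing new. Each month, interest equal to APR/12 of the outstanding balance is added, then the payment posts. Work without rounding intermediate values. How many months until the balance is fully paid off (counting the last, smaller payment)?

131 months

Monthly rate r = 22%/12 = 1.83333% = 0.0183333.
While 4% of the post-interest balance exceeds £20.00, each month B ← (B·(1+r))·(1 − 0.04), i.e. B shrinks by the factor (1+r)·0.96 = 0.9776.
This holds for months 1–98. Entering month 99 the balance is £487.01; 4% of the post-interest balance is now below £20.00, so the flat £20.00 minimum applies from here.
From month 99 a fixed £20.00 at rate r clears £487.01 in 33 more payments. Total: 98 + 33 = 131 months.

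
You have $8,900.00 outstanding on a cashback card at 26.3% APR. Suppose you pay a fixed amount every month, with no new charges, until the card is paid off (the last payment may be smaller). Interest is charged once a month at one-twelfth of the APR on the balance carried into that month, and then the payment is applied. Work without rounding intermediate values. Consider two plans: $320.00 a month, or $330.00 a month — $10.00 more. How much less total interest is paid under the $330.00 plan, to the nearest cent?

$269.95

Monthly rate r = 26.3%/12 = 2.19167% = 0.0219167.
At $320.00/mo: n = ⌈−ln(1 − rB₀/P)/ln(1+r)⌉ = 44 payments (last $122.39); total interest = total paid − $8,900.00 = $4,982.39.
At $330.00/mo: 42 payments (last $82.44); total interest $4,712.44.
Interest saved = $4,982.39 − $4,712.44 = $269.95.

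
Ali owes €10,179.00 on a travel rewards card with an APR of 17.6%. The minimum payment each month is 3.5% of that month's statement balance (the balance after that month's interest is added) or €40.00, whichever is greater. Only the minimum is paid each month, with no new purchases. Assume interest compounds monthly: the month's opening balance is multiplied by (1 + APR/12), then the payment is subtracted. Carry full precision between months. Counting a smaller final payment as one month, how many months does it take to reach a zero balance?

Monthly rate r = 17.6%/12 = 1.46667% = 0.0146667.
While 3.5% of the post-interest balance exceeds €40.00, each month B ← (B·(1+r))·(1 − 0.035), i.e. B shrinks by the factor (1+r)·0.965 = 0.97915.
This holds for months 1–105. Entering month 106 the balance is €1,114.37; 3.5% of the post-interest balance is now below €40.00, so the flat €40.00 minimum applies from here.
From month 106 a fixed €40.00 at rate r clears €1,114.37 in 37 more payments. Total: 105 + 37 = 142 months.

142 months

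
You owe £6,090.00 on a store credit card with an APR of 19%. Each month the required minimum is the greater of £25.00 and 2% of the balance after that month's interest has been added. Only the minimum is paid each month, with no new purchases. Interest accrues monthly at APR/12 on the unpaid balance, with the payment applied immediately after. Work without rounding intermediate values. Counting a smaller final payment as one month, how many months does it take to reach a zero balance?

453 months

Monthly rate r = 19%/12 = 1.58333% = 0.0158333.
While 2% of the post-interest balance exceeds £25.00, each month B ← (B·(1+r))·(1 − 0.02), i.e. B shrinks by the factor (1+r)·0.98 = 0.99552.
This holds for months 1–356. Entering month 357 the balance is £1,229.97; 2% of the post-interest balance is now below £25.00, so the flat £25.00 minimum applies from here.
From month 357 a fixed £25.00 at rate r clears £1,229.97 in 97 more payments. Total: 356 + 97 = 453 months.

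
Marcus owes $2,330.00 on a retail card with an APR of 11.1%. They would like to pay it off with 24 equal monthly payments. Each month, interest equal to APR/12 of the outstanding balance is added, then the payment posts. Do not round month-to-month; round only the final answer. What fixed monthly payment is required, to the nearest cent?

Monthly rate r = 11.1%/12 = 0.925% = 0.00925.
Level-payment amortization: P = B₀·r / (1 − (1+r)^(−n)) = 2330.00·0.00925 / (1 − 1.00925^(−24)).
Denominator 1 − (1+r)^(−24) = 0.198266915.
P = 21.5525 / 0.198266915 ≈ 108.70.

$108.70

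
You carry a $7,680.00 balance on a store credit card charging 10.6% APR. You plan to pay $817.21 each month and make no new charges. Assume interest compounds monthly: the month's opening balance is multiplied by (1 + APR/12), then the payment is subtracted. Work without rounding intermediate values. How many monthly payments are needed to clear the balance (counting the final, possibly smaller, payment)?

Monthly rate r = 10.6%/12 = 0.883333% = 0.00883333.
Recurrence: B ← B·(1+r) − $817.21.
Month 1: interest $67.84; balance after payment $6,930.63.
Month 2: interest $61.22; balance after payment $6,174.64.
Closed form: n = −ln(1 − rB₀/P)/ln(1+r) = −ln(0.91699)/ln(1.00883) ≈ 9.854, so the balance reaches zero during payment 10.

10 months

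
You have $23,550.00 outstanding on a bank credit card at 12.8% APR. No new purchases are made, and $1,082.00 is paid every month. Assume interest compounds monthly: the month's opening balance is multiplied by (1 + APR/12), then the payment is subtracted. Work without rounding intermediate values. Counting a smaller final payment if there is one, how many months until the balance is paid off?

25 months

Monthly rate r = 12.8%/12 = 1.06667% = 0.0106667.
Recurrence: B ← B·(1+r) − $1,082.00.
Month 1: interest $251.20; balance after payment $22,719.20.
Month 2: interest $242.34; balance after payment $21,879.54.
Closed form: n = −ln(1 − rB₀/P)/ln(1+r) = −ln(0.76784)/ln(1.01067) ≈ 24.898, so the balance reaches zero during payment 25.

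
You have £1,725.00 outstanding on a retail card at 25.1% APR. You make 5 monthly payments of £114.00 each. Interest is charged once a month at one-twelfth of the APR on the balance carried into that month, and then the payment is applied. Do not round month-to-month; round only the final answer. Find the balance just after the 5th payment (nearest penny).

£1,318.76

Monthly rate r = 25.1%/12 = 2.09167% = 0.0209167.
Each month: B ← B·(1+r) − £114.00.
Month 1: interest £36.08; balance after payment £1,647.08.
Month 2: interest £34.45; balance after payment £1,567.53.
Month 3: interest £32.79; balance after payment £1,486.32.
Month 4: interest £31.09; balance after payment £1,403.41.
Month 5: interest £29.35; balance after payment £1,318.76.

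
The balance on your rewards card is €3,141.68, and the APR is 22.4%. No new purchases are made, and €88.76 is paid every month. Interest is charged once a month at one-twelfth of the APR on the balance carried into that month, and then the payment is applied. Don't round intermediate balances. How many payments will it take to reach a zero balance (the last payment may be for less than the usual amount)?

Monthly rate r = 22.4%/12 = 1.86667% = 0.0186667.
Recurrence: B ← B·(1+r) − €88.76.
Month 1: interest €58.64; balance after payment €3,111.56.
Month 2: interest €58.08; balance after payment €3,080.89.
Closed form: n = −ln(1 − rB₀/P)/ln(1+r) = −ln(0.33929)/ln(1.01867) ≈ 58.444, so the balance reaches zero during payment 59.

59 payments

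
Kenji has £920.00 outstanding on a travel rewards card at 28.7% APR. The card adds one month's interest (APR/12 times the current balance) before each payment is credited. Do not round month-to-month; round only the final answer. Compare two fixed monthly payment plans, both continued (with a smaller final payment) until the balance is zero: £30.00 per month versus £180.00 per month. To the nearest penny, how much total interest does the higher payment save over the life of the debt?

Monthly rate r = 28.7%/12 = 2.39167% = 0.0239167.
At £30.00/mo: n = ⌈−ln(1 − rB₀/P)/ln(1+r)⌉ = 56 payments (last £28.25); total interest = total paid − £920.00 = £758.25.
At £180.00/mo: 6 payments (last £93.50); total interest £73.50.
Interest saved = £758.25 − £73.50 = £684.75.

£684.75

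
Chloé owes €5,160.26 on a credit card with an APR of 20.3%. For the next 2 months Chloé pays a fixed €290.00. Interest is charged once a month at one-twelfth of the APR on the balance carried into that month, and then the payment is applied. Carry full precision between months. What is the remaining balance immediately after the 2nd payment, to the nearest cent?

Monthly rate r = 20.3%/12 = 1.69167% = 0.0169167.
Each month: B ← B·(1+r) − €290.00.
Month 1: interest €87.29; balance after payment €4,957.55.
Month 2: interest €83.87; balance after payment €4,751.42.

€4,751.42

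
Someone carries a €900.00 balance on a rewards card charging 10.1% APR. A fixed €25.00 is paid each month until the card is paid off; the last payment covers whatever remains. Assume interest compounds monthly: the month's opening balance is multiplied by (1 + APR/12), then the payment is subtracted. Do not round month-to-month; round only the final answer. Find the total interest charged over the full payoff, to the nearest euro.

Monthly rate r = 10.1%/12 = 0.841667% = 0.00841667.
Payoff takes n = ⌈−ln(1 − rB₀/P)/ln(1+r)⌉ = ⌈43.068⌉ = 44 payments; the last is €1.70.
Total paid = 43·€25.00 + €1.70 = €1,076.70.
Total interest = total paid − principal = €1,076.70 − €900.00 = €176.70.

€177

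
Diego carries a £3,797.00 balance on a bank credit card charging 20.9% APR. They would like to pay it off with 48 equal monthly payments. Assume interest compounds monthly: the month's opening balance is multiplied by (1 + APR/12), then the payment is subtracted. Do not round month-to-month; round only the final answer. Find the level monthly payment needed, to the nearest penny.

£117.37

Monthly rate r = 20.9%/12 = 1.74167% = 0.0174167.
Level-payment amortization: P = B₀·r / (1 − (1+r)^(−n)) = 3797.00·0.0174167 / (1 − 1.01742^(−48)).
Denominator 1 − (1+r)^(−48) = 0.56342857.
P = 66.1311 / 0.56342857 ≈ 117.37.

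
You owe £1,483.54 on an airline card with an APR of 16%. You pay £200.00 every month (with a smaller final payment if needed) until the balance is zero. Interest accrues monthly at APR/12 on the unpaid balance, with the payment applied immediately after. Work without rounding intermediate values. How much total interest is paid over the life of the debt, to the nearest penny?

£89.14

Monthly rate r = 16%/12 = 1.33333% = 0.0133333.
Payoff takes n = ⌈−ln(1 − rB₀/P)/ln(1+r)⌉ = ⌈7.863⌉ = 8 payments; the last is £172.68.
Total paid = 7·£200.00 + £172.68 = £1,572.68.
Total interest = total paid − principal = £1,572.68 − £1,483.54 = £89.14.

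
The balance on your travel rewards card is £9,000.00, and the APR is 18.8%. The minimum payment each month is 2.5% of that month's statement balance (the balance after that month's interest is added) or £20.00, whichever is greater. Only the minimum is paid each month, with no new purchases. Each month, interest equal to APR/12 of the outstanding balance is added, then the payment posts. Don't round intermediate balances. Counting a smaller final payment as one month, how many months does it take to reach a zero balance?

311 months

Monthly rate r = 18.8%/12 = 1.56667% = 0.0156667.
While 2.5% of the post-interest balance exceeds £20.00, each month B ← (B·(1+r))·(1 − 0.025), i.e. B shrinks by the factor (1+r)·0.975 = 0.99028.
This holds for months 1–250. Entering month 251 the balance is £781.98; 2.5% of the post-interest balance is now below £20.00, so the flat £20.00 minimum applies from here.
From month 251 a fixed £20.00 at rate r clears £781.98 in 61 more payments. Total: 250 + 61 = 311 months.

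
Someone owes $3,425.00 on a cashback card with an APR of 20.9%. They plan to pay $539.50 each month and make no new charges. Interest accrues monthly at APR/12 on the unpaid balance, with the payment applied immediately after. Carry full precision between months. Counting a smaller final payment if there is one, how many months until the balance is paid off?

7 payments

Monthly rate r = 20.9%/12 = 1.74167% = 0.0174167.
Recurrence: B ← B·(1+r) − $539.50.
Month 1: interest $59.65; balance after payment $2,945.15.
Month 2: interest $51.29; balance after payment $2,456.95.
Closed form: n = −ln(1 − rB₀/P)/ln(1+r) = −ln(0.88943)/ln(1.01742) ≈ 6.786, so the balance reaches zero during payment 7.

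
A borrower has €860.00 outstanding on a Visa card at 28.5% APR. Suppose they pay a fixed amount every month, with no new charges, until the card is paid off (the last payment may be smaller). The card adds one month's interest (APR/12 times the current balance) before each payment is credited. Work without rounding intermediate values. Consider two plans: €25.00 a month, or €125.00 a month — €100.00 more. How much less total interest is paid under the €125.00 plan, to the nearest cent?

Monthly rate r = 28.5%/12 = 2.375% = 0.02375.
At €25.00/mo: n = ⌈−ln(1 − rB₀/P)/ln(1+r)⌉ = 73 payments (last €8.86); total interest = total paid − €860.00 = €948.86.
At €125.00/mo: 8 payments (last €75.45); total interest €90.45.
Interest saved = €948.86 − €90.45 = €858.41.

€858.41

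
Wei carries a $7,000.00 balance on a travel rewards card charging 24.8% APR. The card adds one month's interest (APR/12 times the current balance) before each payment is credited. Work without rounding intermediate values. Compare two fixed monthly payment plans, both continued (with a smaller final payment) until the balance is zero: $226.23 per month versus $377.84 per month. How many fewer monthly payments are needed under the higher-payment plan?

Monthly rate r = 24.8%/12 = 2.06667% = 0.0206667.
At $226.23/mo: n = ⌈−ln(1 − rB₀/P)/ln(1+r)⌉ = 50 payments (last $197.42); total interest = total paid − $7,000.00 = $4,282.69.
At $377.84/mo: 24 payments (last $226.28); total interest $1,916.60.
Payments saved = 50 − 24 = 26.

26 fewer payments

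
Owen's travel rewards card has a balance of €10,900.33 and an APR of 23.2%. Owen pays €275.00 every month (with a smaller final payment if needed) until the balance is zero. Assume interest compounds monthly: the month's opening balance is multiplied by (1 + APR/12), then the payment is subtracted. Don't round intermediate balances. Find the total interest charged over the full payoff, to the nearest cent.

Monthly rate r = 23.2%/12 = 1.93333% = 0.0193333.
Payoff takes n = ⌈−ln(1 − rB₀/P)/ln(1+r)⌉ = ⌈75.923⌉ = 76 payments; the last is €253.92.
Total paid = 75·€275.00 + €253.92 = €20,878.92.
Total interest = total paid − principal = €20,878.92 − €10,900.33 = €9,978.59.

€9,978.59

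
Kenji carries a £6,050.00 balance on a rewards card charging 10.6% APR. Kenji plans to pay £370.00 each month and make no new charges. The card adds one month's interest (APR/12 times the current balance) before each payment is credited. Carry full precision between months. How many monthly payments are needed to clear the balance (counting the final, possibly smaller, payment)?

Monthly rate r = 10.6%/12 = 0.883333% = 0.00883333.
Recurrence: B ← B·(1+r) − £370.00.
Month 1: interest £53.44; balance after payment £5,733.44.
Month 2: interest £50.65; balance after payment £5,414.09.
Closed form: n = −ln(1 − rB₀/P)/ln(1+r) = −ln(0.85556)/ln(1.00883) ≈ 17.738, so the balance reaches zero during payment 18.

18 months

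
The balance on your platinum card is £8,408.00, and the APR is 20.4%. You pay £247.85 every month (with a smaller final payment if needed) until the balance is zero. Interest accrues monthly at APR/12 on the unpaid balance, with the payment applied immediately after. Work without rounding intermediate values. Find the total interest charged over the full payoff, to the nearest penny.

£4,231.91

Monthly rate r = 20.4%/12 = 1.7% = 0.017.
Payoff takes n = ⌈−ln(1 − rB₀/P)/ln(1+r)⌉ = ⌈50.998⌉ = 51 payments; the last is £247.41.
Total paid = 50·£247.85 + £247.41 = £12,639.91.
Total interest = total paid − principal = £12,639.91 − £8,408.00 = £4,231.91.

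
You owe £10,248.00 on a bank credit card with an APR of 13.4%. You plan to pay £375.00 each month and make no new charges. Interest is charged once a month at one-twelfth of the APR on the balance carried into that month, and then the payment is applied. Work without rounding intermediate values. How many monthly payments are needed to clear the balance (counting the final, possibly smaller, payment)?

Monthly rate r = 13.4%/12 = 1.11667% = 0.0111667.
Recurrence: B ← B·(1+r) − £375.00.
Month 1: interest £114.44; balance after payment £9,987.44.
Month 2: interest £111.53; balance after payment £9,723.96.
Closed form: n = −ln(1 − rB₀/P)/ln(1+r) = −ln(0.69484)/ln(1.01117) ≈ 32.786, so the balance reaches zero during payment 33.

33 months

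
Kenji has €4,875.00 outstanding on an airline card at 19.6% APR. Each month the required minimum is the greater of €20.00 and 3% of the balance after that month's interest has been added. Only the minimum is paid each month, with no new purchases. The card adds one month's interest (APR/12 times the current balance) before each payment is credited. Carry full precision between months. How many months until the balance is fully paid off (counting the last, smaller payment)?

Monthly rate r = 19.6%/12 = 1.63333% = 0.0163333.
While 3% of the post-interest balance exceeds €20.00, each month B ← (B·(1+r))·(1 − 0.03), i.e. B shrinks by the factor (1+r)·0.97 = 0.98584.
This holds for months 1–141. Entering month 142 the balance is €652.96; 3% of the post-interest balance is now below €20.00, so the flat €20.00 minimum applies from here.
From month 142 a fixed €20.00 at rate r clears €652.96 in 48 more payments. Total: 141 + 48 = 189 months.

189 months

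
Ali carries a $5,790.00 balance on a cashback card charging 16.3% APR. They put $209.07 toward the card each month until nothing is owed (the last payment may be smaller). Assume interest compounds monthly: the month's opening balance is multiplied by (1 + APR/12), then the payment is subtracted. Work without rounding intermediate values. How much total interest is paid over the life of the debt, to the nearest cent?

$1,522.42

Monthly rate r = 16.3%/12 = 1.35833% = 0.0135833.
Payoff takes n = ⌈−ln(1 − rB₀/P)/ln(1+r)⌉ = ⌈34.976⌉ = 35 payments; the last is $204.04.
Total paid = 34·$209.07 + $204.04 = $7,312.42.
Total interest = total paid − principal = $7,312.42 − $5,790.00 = $1,522.42.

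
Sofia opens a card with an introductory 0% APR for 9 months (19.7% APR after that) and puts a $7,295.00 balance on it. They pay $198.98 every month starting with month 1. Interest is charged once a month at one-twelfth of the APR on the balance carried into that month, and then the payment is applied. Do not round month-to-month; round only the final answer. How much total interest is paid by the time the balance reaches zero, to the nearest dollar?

Promo months 1–9 at r₀ = 0%/12 = 0; months 10+ at r₁ = 19.7%/12 = 0.0164167.
After month 9 (no interest yet): B = $7,295.00 − 9·$198.98 = $5,504.18.
Then at r₁ with $198.98/mo: n₂ = −ln(1 − r₁·B/P)/ln(1+r₁) ≈ 37.18 → 38 more payments.
Total paid = 46·$198.98 + $35.27 = $9,188.35; interest = $9,188.35 − $7,295.00 = $1,893.35.

$1,893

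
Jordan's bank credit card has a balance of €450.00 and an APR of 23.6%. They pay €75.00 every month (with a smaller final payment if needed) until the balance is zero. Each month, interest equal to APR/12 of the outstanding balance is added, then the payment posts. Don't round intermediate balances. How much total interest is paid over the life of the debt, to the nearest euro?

Monthly rate r = 23.6%/12 = 1.96667% = 0.0196667.
Payoff takes n = ⌈−ln(1 − rB₀/P)/ln(1+r)⌉ = ⌈6.447⌉ = 7 payments; the last is €33.72.
Total paid = 6·€75.00 + €33.72 = €483.72.
Total interest = total paid − principal = €483.72 − €450.00 = €33.72.

€34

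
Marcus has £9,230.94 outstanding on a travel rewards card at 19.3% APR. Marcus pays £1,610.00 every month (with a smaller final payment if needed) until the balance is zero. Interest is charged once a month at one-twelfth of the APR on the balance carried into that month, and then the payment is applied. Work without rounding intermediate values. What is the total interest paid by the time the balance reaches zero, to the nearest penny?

Monthly rate r = 19.3%/12 = 1.60833% = 0.0160833.
Payoff takes n = ⌈−ln(1 − rB₀/P)/ln(1+r)⌉ = ⌈6.064⌉ = 7 payments; the last is £103.11.
Total paid = 6·£1,610.00 + £103.11 = £9,763.11.
Total interest = total paid − principal = £9,763.11 − £9,230.94 = £532.17.

£532.17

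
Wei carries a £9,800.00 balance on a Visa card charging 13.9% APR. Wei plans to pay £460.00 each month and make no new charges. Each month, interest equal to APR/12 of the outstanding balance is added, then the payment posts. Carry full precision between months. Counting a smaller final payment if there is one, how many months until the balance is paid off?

Monthly rate r = 13.9%/12 = 1.15833% = 0.0115833.
Recurrence: B ← B·(1+r) − £460.00.
Month 1: interest £113.52; balance after payment £9,453.52.
Month 2: interest £109.50; balance after payment £9,103.02.
Closed form: n = −ln(1 − rB₀/P)/ln(1+r) = −ln(0.75322)/ln(1.01158) ≈ 24.607, so the balance reaches zero during payment 25.

25 payments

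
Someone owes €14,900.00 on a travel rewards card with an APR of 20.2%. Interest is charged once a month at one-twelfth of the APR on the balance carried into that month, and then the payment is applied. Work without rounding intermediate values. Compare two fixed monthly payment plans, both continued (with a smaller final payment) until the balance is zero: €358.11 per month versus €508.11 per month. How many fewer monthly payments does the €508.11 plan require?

32 fewer payments

Monthly rate r = 20.2%/12 = 1.68333% = 0.0168333.
At €358.11/mo: n = ⌈−ln(1 − rB₀/P)/ln(1+r)⌉ = 73 payments (last €72.60); total interest = total paid − €14,900.00 = €10,956.52.
At €508.11/mo: 41 payments (last €388.92); total interest €5,813.32.
Payments saved = 73 − 41 = 32.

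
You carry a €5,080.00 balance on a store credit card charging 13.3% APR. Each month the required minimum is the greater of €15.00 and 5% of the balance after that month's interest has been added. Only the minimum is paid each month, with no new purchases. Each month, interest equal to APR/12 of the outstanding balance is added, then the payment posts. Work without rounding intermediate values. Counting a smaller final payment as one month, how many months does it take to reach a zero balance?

93 months

Monthly rate r = 13.3%/12 = 1.10833% = 0.0110833.
While 5% of the post-interest balance exceeds €15.00, each month B ← (B·(1+r))·(1 − 0.05), i.e. B shrinks by the factor (1+r)·0.95 = 0.96053.
This holds for months 1–71. Entering month 72 the balance is €291.15; 5% of the post-interest balance is now below €15.00, so the flat €15.00 minimum applies from here.
From month 72 a fixed €15.00 at rate r clears €291.15 in 22 more payments. Total: 71 + 22 = 93 months.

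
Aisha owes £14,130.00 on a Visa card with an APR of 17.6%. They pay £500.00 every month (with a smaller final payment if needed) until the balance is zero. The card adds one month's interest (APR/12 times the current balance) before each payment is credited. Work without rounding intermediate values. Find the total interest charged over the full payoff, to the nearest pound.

Monthly rate r = 17.6%/12 = 1.46667% = 0.0146667.
Payoff takes n = ⌈−ln(1 − rB₀/P)/ln(1+r)⌉ = ⌈36.762⌉ = 37 payments; the last is £381.48.
Total paid = 36·£500.00 + £381.48 = £18,381.48.
Total interest = total paid − principal = £18,381.48 − £14,130.00 = £4,251.48.

£4,251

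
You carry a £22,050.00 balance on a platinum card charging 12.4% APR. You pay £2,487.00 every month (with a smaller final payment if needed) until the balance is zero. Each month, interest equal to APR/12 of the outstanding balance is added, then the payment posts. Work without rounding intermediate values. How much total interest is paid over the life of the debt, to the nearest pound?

Monthly rate r = 12.4%/12 = 1.03333% = 0.0103333.
Payoff takes n = ⌈−ln(1 − rB₀/P)/ln(1+r)⌉ = ⌈9.347⌉ = 10 payments; the last is £865.52.
Total paid = 9·£2,487.00 + £865.52 = £23,248.52.
Total interest = total paid − principal = £23,248.52 − £22,050.00 = £1,198.52.

£1,199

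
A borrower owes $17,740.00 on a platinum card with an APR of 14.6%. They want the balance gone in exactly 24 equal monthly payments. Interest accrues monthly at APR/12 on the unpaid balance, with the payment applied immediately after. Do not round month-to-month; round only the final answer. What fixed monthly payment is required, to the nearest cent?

Monthly rate r = 14.6%/12 = 1.21667% = 0.0121667.
Level-payment amortization: P = B₀·r / (1 − (1+r)^(−n)) = 17740.00·0.0121667 / (1 − 1.01217^(−24)).
Denominator 1 − (1+r)^(−24) = 0.251914456.
P = 215.837 / 0.251914456 ≈ 856.79.

$856.79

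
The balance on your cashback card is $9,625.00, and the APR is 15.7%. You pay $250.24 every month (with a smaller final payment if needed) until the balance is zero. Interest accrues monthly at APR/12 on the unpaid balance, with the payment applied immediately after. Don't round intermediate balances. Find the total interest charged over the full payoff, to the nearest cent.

$3,843.92

Monthly rate r = 15.7%/12 = 1.30833% = 0.0130833.
Payoff takes n = ⌈−ln(1 − rB₀/P)/ln(1+r)⌉ = ⌈53.823⌉ = 54 payments; the last is $206.20.
Total paid = 53·$250.24 + $206.20 = $13,468.92.
Total interest = total paid − principal = $13,468.92 − $9,625.00 = $3,843.92.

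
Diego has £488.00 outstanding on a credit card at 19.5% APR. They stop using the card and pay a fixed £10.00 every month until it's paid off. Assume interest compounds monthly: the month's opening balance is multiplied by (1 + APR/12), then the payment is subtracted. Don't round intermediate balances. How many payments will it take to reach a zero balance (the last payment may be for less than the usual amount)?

Monthly rate r = 19.5%/12 = 1.625% = 0.01625.
Recurrence: B ← B·(1+r) − £10.00.
Month 1: interest £7.93; balance after payment £485.93.
Month 2: interest £7.90; balance after payment £483.83.
Closed form: n = −ln(1 − rB₀/P)/ln(1+r) = −ln(0.207)/ln(1.01625) ≈ 97.711, so the balance reaches zero during payment 98.

98 months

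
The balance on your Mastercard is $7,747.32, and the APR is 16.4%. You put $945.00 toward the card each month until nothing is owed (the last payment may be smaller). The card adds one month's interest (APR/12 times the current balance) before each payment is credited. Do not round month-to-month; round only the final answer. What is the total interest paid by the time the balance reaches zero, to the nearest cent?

Monthly rate r = 16.4%/12 = 1.36667% = 0.0136667.
Payoff takes n = ⌈−ln(1 − rB₀/P)/ln(1+r)⌉ = ⌈8.754⌉ = 9 payments; the last is $713.95.
Total paid = 8·$945.00 + $713.95 = $8,273.95.
Total interest = total paid − principal = $8,273.95 − $7,747.32 = $526.63.

$526.63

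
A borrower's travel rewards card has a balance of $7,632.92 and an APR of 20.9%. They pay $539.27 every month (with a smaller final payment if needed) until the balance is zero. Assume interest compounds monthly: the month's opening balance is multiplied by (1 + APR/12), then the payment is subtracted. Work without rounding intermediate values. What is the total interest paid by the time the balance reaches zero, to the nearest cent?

Monthly rate r = 20.9%/12 = 1.74167% = 0.0174167.
Payoff takes n = ⌈−ln(1 − rB₀/P)/ln(1+r)⌉ = ⌈16.393⌉ = 17 payments; the last is $212.96.
Total paid = 16·$539.27 + $212.96 = $8,841.28.
Total interest = total paid − principal = $8,841.28 − $7,632.92 = $1,208.36.

$1,208.36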